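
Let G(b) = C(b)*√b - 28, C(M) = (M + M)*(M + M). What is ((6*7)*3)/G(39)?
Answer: 441/180448300 + 95823*√39/180448300 ≈ 0.0033187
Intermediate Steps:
C(M) = 4*M² (C(M) = (2*M)*(2*M) = 4*M²)
G(b) = -28 + 4*b^(5/2) (G(b) = (4*b²)*√b - 28 = 4*b^(5/2) - 28 = -28 + 4*b^(5/2))
((6*7)*3)/G(39) = ((6*7)*3)/(-28 + 4*39^(5/2)) = (42*3)/(-28 + 4*(1521*√39)) = 126/(-28 + 6084*√39)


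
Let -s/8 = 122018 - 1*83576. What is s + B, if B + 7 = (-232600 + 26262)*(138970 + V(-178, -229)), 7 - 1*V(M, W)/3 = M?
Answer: -28789616993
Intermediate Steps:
s = -307536 (s = -8*(122018 - 1*83576) = -8*(122018 - 83576) = -8*38442 = -307536)
V(M, W) = 21 - 3*M
B = -28789309457 (B = -7 + (-232600 + 26262)*(138970 + (21 - 3*(-178))) = -7 - 206338*(138970 + (21 + 534)) = -7 - 206338*(138970 + 555) = -7 - 206338*139525 = -7 - 28789309450 = -28789309457)
s + B = -307536 - 28789309457 = -28789616993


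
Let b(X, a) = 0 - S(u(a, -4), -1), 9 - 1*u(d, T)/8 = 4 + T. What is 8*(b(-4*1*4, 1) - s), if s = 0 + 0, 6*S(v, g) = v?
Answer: -96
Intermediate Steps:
u(d, T) = 40 - 8*T (u(d, T) = 72 - 8*(4 + T) = 72 + (-32 - 8*T) = 40 - 8*T)
S(v, g) = v/6
s = 0
b(X, a) = -12 (b(X, a) = 0 - (40 - 8*(-4))/6 = 0 - (40 + 32)/6 = 0 - 72/6 = 0 - 1*12 = 0 - 12 = -12)
8*(b(-4*1*4, 1) - s) = 8*(-12 - 1*0) = 8*(-12 + 0) = 8*(-12) = -96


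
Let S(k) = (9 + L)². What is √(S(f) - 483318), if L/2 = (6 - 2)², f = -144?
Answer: I*√481637 ≈ 694.0*I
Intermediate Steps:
L = 32 (L = 2*(6 - 2)² = 2*4² = 2*16 = 32)
S(k) = 1681 (S(k) = (9 + 32)² = 41² = 1681)
√(S(f) - 483318) = √(1681 - 483318) = √(-481637) = I*√481637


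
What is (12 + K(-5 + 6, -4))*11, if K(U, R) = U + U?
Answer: 154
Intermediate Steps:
K(U, R) = 2*U
(12 + K(-5 + 6, -4))*11 = (12 + 2*(-5 + 6))*11 = (12 + 2*1)*11 = (12 + 2)*11 = 14*11 = 154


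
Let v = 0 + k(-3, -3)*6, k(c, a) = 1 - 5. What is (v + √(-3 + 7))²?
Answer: 484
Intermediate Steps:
k(c, a) = -4
v = -24 (v = 0 - 4*6 = 0 - 24 = -24)
(v + √(-3 + 7))² = (-24 + √(-3 + 7))² = (-24 + √4)² = (-24 + 2)² = (-22)² = 484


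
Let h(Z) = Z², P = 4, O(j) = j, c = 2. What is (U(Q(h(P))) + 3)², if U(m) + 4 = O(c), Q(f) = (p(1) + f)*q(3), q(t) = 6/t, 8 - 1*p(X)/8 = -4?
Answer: 1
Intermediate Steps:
p(X) = 96 (p(X) = 64 - 8*(-4) = 64 + 32 = 96)
Q(f) = 192 + 2*f (Q(f) = (96 + f)*(6/3) = (96 + f)*(6*(⅓)) = (96 + f)*2 = 192 + 2*f)
U(m) = -2 (U(m) = -4 + 2 = -2)
(U(Q(h(P))) + 3)² = (-2 + 3)² = 1² = 1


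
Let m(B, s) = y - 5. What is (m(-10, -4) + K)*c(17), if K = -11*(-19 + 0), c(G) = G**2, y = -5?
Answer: 57511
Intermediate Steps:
m(B, s) = -10 (m(B, s) = -5 - 5 = -10)
K = 209 (K = -11*(-19) = 209)
(m(-10, -4) + K)*c(17) = (-10 + 209)*17**2 = 199*289 = 57511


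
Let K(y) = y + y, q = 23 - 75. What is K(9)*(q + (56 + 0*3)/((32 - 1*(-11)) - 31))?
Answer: -852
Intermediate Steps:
q = -52
K(y) = 2*y
K(9)*(q + (56 + 0*3)/((32 - 1*(-11)) - 31)) = (2*9)*(-52 + (56 + 0*3)/((32 - 1*(-11)) - 31)) = 18*(-52 + (56 + 0)/((32 + 11) - 31)) = 18*(-52 + 56/(43 - 31)) = 18*(-52 + 56/12) = 18*(-52 + 56*(1/12)) = 18*(-52 + 14/3) = 18*(-142/3) = -852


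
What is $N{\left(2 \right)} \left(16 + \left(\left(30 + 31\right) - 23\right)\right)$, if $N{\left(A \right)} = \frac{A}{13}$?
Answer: $\frac{108}{13} \approx 8.3077$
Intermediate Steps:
$N{\left(A \right)} = \frac{A}{13}$ ($N{\left(A \right)} = A \frac{1}{13} = \frac{A}{13}$)
$N{\left(2 \right)} \left(16 + \left(\left(30 + 31\right) - 23\right)\right) = \frac{1}{13} \cdot 2 \left(16 + \left(\left(30 + 31\right) - 23\right)\right) = \frac{2 \left(16 + \left(61 - 23\right)\right)}{13} = \frac{2 \left(16 + 38\right)}{13} = \frac{2}{13} \cdot 54 = \frac{108}{13}$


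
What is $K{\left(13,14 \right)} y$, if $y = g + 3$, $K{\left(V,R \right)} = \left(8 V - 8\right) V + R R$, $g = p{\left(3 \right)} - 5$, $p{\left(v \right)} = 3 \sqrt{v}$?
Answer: $-2888 + 4332 \sqrt{3} \approx 4615.2$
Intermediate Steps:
$g = -5 + 3 \sqrt{3}$ ($g = 3 \sqrt{3} - 5 = -5 + 3 \sqrt{3} \approx 0.19615$)
$K{\left(V,R \right)} = R^{2} + V \left(-8 + 8 V\right)$ ($K{\left(V,R \right)} = \left(-8 + 8 V\right) V + R^{2} = V \left(-8 + 8 V\right) + R^{2} = R^{2} + V \left(-8 + 8 V\right)$)
$y = -2 + 3 \sqrt{3}$ ($y = \left(-5 + 3 \sqrt{3}\right) + 3 = -2 + 3 \sqrt{3} \approx 3.1962$)
$K{\left(13,14 \right)} y = \left(14^{2} - 104 + 8 \cdot 13^{2}\right) \left(-2 + 3 \sqrt{3}\right) = \left(196 - 104 + 8 \cdot 169\right) \left(-2 + 3 \sqrt{3}\right) = \left(196 - 104 + 1352\right) \left(-2 + 3 \sqrt{3}\right) = 1444 \left(-2 + 3 \sqrt{3}\right) = -2888 + 4332 \sqrt{3}$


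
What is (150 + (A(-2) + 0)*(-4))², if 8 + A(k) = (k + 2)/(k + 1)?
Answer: 33124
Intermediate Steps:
A(k) = -8 + (2 + k)/(1 + k) (A(k) = -8 + (k + 2)/(k + 1) = -8 + (2 + k)/(1 + k))
(150 + (A(-2) + 0)*(-4))² = (150 + ((-6 - 7*(-2))/(1 - 2) + 0)*(-4))² = (150 + ((-6 + 14)/(-1) + 0)*(-4))² = (150 + (-1*8 + 0)*(-4))² = (150 + (-8 + 0)*(-4))² = (150 - 8*(-4))² = (150 + 32)² = 182² = 33124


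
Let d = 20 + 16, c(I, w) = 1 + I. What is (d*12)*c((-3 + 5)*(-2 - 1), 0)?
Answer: -2160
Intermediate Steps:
d = 36
(d*12)*c((-3 + 5)*(-2 - 1), 0) = (36*12)*(1 + (-3 + 5)*(-2 - 1)) = 432*(1 + 2*(-3)) = 432*(1 - 6) = 432*(-5) = -2160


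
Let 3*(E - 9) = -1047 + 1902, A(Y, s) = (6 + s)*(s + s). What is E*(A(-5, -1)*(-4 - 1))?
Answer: 14700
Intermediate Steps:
A(Y, s) = 2*s*(6 + s) (A(Y, s) = (6 + s)*(2*s) = 2*s*(6 + s))
E = 294 (E = 9 + (-1047 + 1902)/3 = 9 + (⅓)*855 = 9 + 285 = 294)
E*(A(-5, -1)*(-4 - 1)) = 294*((2*(-1)*(6 - 1))*(-4 - 1)) = 294*((2*(-1)*5)*(-5)) = 294*(-10*(-5)) = 294*50 = 14700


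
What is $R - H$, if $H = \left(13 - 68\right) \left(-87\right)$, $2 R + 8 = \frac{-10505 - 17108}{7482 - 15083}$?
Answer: $- \frac{72774765}{15202} \approx -4787.2$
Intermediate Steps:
$R = - \frac{33195}{15202}$ ($R = -4 + \frac{\left(-10505 - 17108\right) \frac{1}{7482 - 15083}}{2} = -4 + \frac{\left(-27613\right) \frac{1}{-7601}}{2} = -4 + \frac{\left(-27613\right) \left(- \frac{1}{7601}\right)}{2} = -4 + \frac{1}{2} \cdot \frac{27613}{7601} = -4 + \frac{27613}{15202} = - \frac{33195}{15202} \approx -2.1836$)
$H = 4785$ ($H = \left(-55\right) \left(-87\right) = 4785$)
$R - H = - \frac{33195}{15202} - 4785 = - \frac{72774765}{15202}$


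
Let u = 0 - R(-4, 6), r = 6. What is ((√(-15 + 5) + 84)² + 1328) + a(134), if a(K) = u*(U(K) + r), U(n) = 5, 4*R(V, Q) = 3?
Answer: 33463/4 + 168*I*√10 ≈ 8365.8 + 531.26*I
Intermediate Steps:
R(V, Q) = ¾ (R(V, Q) = (¼)*3 = ¾)
u = -¾ (u = 0 - 1*¾ = 0 - ¾ = -¾ ≈ -0.75000)
a(K) = -33/4 (a(K) = -3*(5 + 6)/4 = -¾*11 = -33/4)
((√(-15 + 5) + 84)² + 1328) + a(134) = ((√(-15 + 5) + 84)² + 1328) - 33/4 = ((√(-10) + 84)² + 1328) - 33/4 = ((I*√10 + 84)² + 1328) - 33/4 = ((84 + I*√10)² + 1328) - 33/4 = (1328 + (84 + I*√10)²) - 33/4 = 5279/4 + (84 + I*√10)²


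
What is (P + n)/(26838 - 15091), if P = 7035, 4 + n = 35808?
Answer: 42839/11747 ≈ 3.6468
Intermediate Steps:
n = 35804 (n = -4 + 35808 = 35804)
(P + n)/(26838 - 15091) = (7035 + 35804)/(26838 - 15091) = 42839/11747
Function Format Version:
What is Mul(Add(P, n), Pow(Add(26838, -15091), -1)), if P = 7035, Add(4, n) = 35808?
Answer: Rational(42839, 11747) ≈ 3.6468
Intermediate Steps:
n = 35804 (n = Add(-4, 35808) = 35804)
Mul(Add(P, n), Pow(Add(26838, -15091), -1)) = Mul(Add(7035, 35804), Pow(Add(26838, -15091), -1)) = Mul(42839, Pow(11747, -1)) = Mul(42839, Rational(1, 11747)) = Rational(42839, 11747)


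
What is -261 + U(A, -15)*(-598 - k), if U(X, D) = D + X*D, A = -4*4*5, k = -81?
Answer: -612906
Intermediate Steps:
A = -80 (A = -16*5 = -80)
U(X, D) = D + D*X
-261 + U(A, -15)*(-598 - k) = -261 + (-15*(1 - 80))*(-598 - 1*(-81)) = -261 + (-15*(-79))*(-598 + 81) = -261 + 1185*(-517) = -261 - 612645 = -612906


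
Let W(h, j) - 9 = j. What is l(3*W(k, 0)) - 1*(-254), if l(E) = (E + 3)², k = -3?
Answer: 1154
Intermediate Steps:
W(h, j) = 9 + j
l(E) = (3 + E)²
l(3*W(k, 0)) - 1*(-254) = (3 + 3*(9 + 0))² - 1*(-254) = (3 + 3*9)² + 254 = (3 + 27)² + 254 = 30² + 254 = 900 + 254 = 1154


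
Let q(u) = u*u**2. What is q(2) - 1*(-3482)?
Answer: 3490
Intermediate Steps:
q(u) = u**3
q(2) - 1*(-3482) = 2**3 - 1*(-3482) = 8 + 3482 = 3490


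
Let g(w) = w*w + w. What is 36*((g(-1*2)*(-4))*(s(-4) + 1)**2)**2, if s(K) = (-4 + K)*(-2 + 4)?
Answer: 116640000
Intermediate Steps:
g(w) = w + w**2 (g(w) = w**2 + w = w + w**2)
s(K) = -8 + 2*K (s(K) = (-4 + K)*2 = -8 + 2*K)
36*((g(-1*2)*(-4))*(s(-4) + 1)**2)**2 = 36*((((-1*2)*(1 - 1*2))*(-4))*((-8 + 2*(-4)) + 1)**2)**2 = 36*((-2*(1 - 2)*(-4))*((-8 - 8) + 1)**2)**2 = 36*((-2*(-1)*(-4))*(-16 + 1)**2)**2 = 36*((2*(-4))*(-15)**2)**2 = 36*(-8*225)**2 = 36*(-1800)**2 = 36*3240000 = 116640000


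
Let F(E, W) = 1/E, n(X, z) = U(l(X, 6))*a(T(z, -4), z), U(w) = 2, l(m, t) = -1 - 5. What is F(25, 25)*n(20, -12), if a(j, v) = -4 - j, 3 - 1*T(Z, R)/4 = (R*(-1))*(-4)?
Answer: -32/5 ≈ -6.4000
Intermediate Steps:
l(m, t) = -6
T(Z, R) = 12 - 16*R (T(Z, R) = 12 - 4*R*(-1)*(-4) = 12 - 4*(-R)*(-4) = 12 - 16*R)
n(X, z) = -160 (n(X, z) = 2*(-4 - (12 - 16*(-4))) = 2*(-4 - (12 + 64)) = 2*(-4 - 1*76) = 2*(-4 - 76) = 2*(-80) = -160)
F(25, 25)*n(20, -12) = -160/25 = (1/25)*(-160) = -32/5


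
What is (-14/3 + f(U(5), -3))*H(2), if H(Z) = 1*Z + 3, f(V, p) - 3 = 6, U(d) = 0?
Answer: 65/3 ≈ 21.667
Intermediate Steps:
f(V, p) = 9 (f(V, p) = 3 + 6 = 9)
H(Z) = 3 + Z (H(Z) = Z + 3 = 3 + Z)
(-14/3 + f(U(5), -3))*H(2) = (-14/3 + 9)*(3 + 2) = (-14*⅓ + 9)*5 = (-14/3 + 9)*5 = (13/3)*5 = 65/3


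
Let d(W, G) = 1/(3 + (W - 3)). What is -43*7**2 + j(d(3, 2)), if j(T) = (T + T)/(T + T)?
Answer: -2106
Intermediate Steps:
d(W, G) = 1/W (d(W, G) = 1/(3 + (-3 + W)) = 1/W)
j(T) = 1 (j(T) = (2*T)/((2*T)) = (2*T)*(1/(2*T)) = 1)
-43*7**2 + j(d(3, 2)) = -43*7**2 + 1 = -43*49 + 1 = -2107 + 1 = -2106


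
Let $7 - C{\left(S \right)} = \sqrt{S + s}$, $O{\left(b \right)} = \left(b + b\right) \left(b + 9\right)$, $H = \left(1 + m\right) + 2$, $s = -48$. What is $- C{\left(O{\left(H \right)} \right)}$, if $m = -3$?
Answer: $-7 + 4 i \sqrt{3} \approx -7.0 + 6.9282 i$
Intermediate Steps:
$H = 0$ ($H = \left(1 - 3\right) + 2 = -2 + 2 = 0$)
$O{\left(b \right)} = 2 b \left(9 + b\right)$
$C{\left(S \right)} = 7 - \sqrt{-48 + S}$ ($C{\left(S \right)} = 7 - \sqrt{S - 48} = 7 - \sqrt{-48 + S}$)
$- C{\left(O{\left(H \right)} \right)} = - (7 - \sqrt{-48 + 2 \cdot 0 \left(9 + 0\right)}) = - (7 - \sqrt{-48 + 2 \cdot 0 \cdot 9}) = - (7 - \sqrt{-48 + 0}) = - (7 - \sqrt{-48}) = - (7 - 4 i \sqrt{3}) = -7 + 4 i \sqrt{3}$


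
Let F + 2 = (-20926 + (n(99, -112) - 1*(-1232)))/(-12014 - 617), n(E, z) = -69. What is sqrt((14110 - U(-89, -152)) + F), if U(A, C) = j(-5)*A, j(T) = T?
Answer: 2*sqrt(545018543049)/12631 ≈ 116.90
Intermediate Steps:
U(A, C) = -5*A
F = -5499/12631 (F = -2 + (-20926 + (-69 - 1*(-1232)))/(-12014 - 617) = -2 + (-20926 + (-69 + 1232))/(-12631) = -2 + (-20926 + 1163)*(-1/12631) = -2 - 19763*(-1/12631) = -2 + 19763/12631 = -5499/12631 ≈ -0.43536)
sqrt((14110 - U(-89, -152)) + F) = sqrt((14110 - (-5)*(-89)) - 5499/12631) = sqrt((14110 - 1*445) - 5499/12631) = sqrt((14110 - 445) - 5499/12631) = sqrt(13665 - 5499/12631) = sqrt(172597116/12631) = 2*sqrt(545018543049)/12631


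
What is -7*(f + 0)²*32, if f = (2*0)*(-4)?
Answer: 0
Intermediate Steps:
f = 0 (f = 0*(-4) = 0)
-7*(f + 0)²*32 = -7*(0 + 0)²*32 = -7*0²*32 = -7*0*32 = 0*32 = 0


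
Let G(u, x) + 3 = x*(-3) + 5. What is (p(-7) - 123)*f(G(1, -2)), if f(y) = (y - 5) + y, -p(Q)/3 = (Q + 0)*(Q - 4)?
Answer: -3894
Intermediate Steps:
p(Q) = -3*Q*(-4 + Q) (p(Q) = -3*(Q + 0)*(Q - 4) = -3*Q*(-4 + Q))
G(u, x) = 2 - 3*x (G(u, x) = -3 + (x*(-3) + 5) = -3 + (-3*x + 5) = -3 + (5 - 3*x) = 2 - 3*x)
f(y) = -5 + 2*y (f(y) = (-5 + y) + y = -5 + 2*y)
(p(-7) - 123)*f(G(1, -2)) = (3*(-7)*(4 - 1*(-7)) - 123)*(-5 + 2*(2 - 3*(-2))) = (3*(-7)*(4 + 7) - 123)*(-5 + 2*(2 + 6)) = (3*(-7)*11 - 123)*(-5 + 2*8) = (-231 - 123)*(-5 + 16) = -354*11 = -3894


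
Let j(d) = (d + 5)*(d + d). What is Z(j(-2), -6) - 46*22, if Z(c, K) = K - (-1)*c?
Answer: -1030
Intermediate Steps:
j(d) = 2*d*(5 + d) (j(d) = (5 + d)*(2*d) = 2*d*(5 + d))
Z(c, K) = K + c
Z(j(-2), -6) - 46*22 = (-6 + 2*(-2)*(5 - 2)) - 46*22 = (-6 + 2*(-2)*3) - 1012 = (-6 - 12) - 1012 = -18 - 1012 = -1030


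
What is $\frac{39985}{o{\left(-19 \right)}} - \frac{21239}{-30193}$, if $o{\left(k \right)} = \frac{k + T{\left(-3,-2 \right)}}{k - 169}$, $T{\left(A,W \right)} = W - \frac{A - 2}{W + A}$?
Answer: $\frac{10316667409}{30193} \approx 3.4169 \cdot 10^{5}$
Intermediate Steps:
$T{\left(A,W \right)} = W - \frac{-2 + A}{A + W}$
$o{\left(k \right)} = \frac{-3 + k}{-169 + k}$ ($o{\left(k \right)} = \frac{k + \frac{2 + \left(-2\right)^{2} - -3 - -6}{-3 - 2}}{k - 169} = \frac{k + \frac{2 + 4 + 3 + 6}{-5}}{-169 + k} = \frac{k - 3}{-169 + k} = \frac{-3 + k}{-169 + k}$)
$\frac{39985}{o{\left(-19 \right)}} - \frac{21239}{-30193} = \frac{39985}{\frac{1}{-169 - 19} \left(-3 - 19\right)} - \frac{21239}{-30193} = \frac{39985}{\frac{1}{-188} \left(-22\right)} - - \frac{21239}{30193} = \frac{39985}{\left(- \frac{1}{188}\right) \left(-22\right)} + \frac{21239}{30193} = \frac{39985}{\frac{11}{94}} + \frac{21239}{30193} = 39985 \cdot \frac{94}{11} + \frac{21239}{30193} = 341690 + \frac{21239}{30193} = \frac{10316667409}{30193}$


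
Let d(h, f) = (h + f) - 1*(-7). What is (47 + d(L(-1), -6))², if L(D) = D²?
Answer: 2401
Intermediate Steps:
d(h, f) = 7 + f + h (d(h, f) = (f + h) + 7 = 7 + f + h)
(47 + d(L(-1), -6))² = (47 + (7 - 6 + (-1)²))² = (47 + (7 - 6 + 1))² = (47 + 2)² = 49² = 2401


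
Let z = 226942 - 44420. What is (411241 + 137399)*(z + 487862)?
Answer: 367799477760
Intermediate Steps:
z = 182522
(411241 + 137399)*(z + 487862) = (411241 + 137399)*(182522 + 487862) = 548640*670384 = 367799477760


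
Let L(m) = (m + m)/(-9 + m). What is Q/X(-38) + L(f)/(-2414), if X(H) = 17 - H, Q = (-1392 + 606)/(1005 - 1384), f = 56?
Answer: 43421674/1182516005 ≈ 0.036720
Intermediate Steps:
Q = 786/379 (Q = -786/(-379) = -786*(-1/379) = 786/379 ≈ 2.0739)
L(m) = 2*m/(-9 + m) (L(m) = (2*m)/(-9 + m) = 2*m/(-9 + m))
Q/X(-38) + L(f)/(-2414) = 786/(379*(17 - 1*(-38))) + (2*56/(-9 + 56))/(-2414) = 786/(379*(17 + 38)) + (2*56/47)*(-1/2414) = (786/379)/55 + (2*56*(1/47))*(-1/2414) = (786/379)*(1/55) + (112/47)*(-1/2414) = 786/20845 - 56/56729 = 43421674/1182516005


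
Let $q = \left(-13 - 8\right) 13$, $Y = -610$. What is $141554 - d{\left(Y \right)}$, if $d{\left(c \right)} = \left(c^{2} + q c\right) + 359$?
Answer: $-397435$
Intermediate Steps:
$q = -273$ ($q = \left(-21\right) 13 = -273$)
$d{\left(c \right)} = 359 + c^{2} - 273 c$ ($d{\left(c \right)} = \left(c^{2} - 273 c\right) + 359 = 359 + c^{2} - 273 c$)
$141554 - d{\left(Y \right)} = 141554 - \left(359 + \left(-610\right)^{2} - -166530\right) = 141554 - \left(359 + 372100 + 166530\right) = 141554 - 538989 = -397435$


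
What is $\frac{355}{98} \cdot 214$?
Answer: $\frac{37985}{49} \approx 775.2$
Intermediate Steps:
$\frac{355}{98} \cdot 214 = \frac{37985}{49}$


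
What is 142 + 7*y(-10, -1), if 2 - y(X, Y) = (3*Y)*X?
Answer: -54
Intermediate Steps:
y(X, Y) = 2 - 3*X*Y (y(X, Y) = 2 - 3*Y*X = 2 - 3*X*Y)
142 + 7*y(-10, -1) = 142 + 7*(2 - 3*(-10)*(-1)) = 142 + 7*(2 - 30) = 142 + 7*(-28) = 142 - 196 = -54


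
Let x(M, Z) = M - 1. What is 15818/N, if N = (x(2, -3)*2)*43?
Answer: 7909/43 ≈ 183.93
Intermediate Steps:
x(M, Z) = -1 + M
N = 86 (N = ((-1 + 2)*2)*43 = (1*2)*43 = 2*43 = 86)
15818/N = 15818/86 = 15818*(1/86) = 7909/43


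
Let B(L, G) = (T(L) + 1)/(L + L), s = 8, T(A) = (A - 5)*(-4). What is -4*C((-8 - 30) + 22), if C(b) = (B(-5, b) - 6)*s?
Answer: 1616/5 ≈ 323.20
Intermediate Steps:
T(A) = 20 - 4*A (T(A) = (-5 + A)*(-4) = 20 - 4*A)
B(L, G) = (21 - 4*L)/(2*L) (B(L, G) = ((20 - 4*L) + 1)/(L + L) = (21 - 4*L)/((2*L)) = (21 - 4*L)*(1/(2*L)) = (21 - 4*L)/(2*L))
C(b) = -404/5 (C(b) = ((-2 + (21/2)/(-5)) - 6)*8 = ((-2 + (21/2)*(-⅕)) - 6)*8 = ((-2 - 21/10) - 6)*8 = (-41/10 - 6)*8 = -101/10*8 = -404/5)
-4*C((-8 - 30) + 22) = -4*(-404/5) = 1616/5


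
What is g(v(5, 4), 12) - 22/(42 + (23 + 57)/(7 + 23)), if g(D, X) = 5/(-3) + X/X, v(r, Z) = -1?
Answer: -233/201 ≈ -1.1592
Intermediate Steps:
g(D, X) = -2/3 (g(D, X) = 5*(-1/3) + 1 = -5/3 + 1 = -2/3)
g(v(5, 4), 12) - 22/(42 + (23 + 57)/(7 + 23)) = -2/3 - 22/(42 + (23 + 57)/(7 + 23)) = -2/3 - 22/(42 + 80/30) = -2/3 - 22/(42 + 80*(1/30)) = -2/3 - 22/(42 + 8/3) = -2/3 - 22/(134/3) = -2/3 + (3/134)*(-22) = -2/3 - 33/67 = -233/201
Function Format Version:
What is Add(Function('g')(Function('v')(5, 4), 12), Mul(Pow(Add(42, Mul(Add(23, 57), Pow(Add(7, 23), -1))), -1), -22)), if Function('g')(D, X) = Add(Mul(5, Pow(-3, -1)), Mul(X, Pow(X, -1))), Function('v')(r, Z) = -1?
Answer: Rational(-233, 201) ≈ -1.1592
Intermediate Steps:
Function('g')(D, X) = Rational(-2, 3) (Function('g')(D, X) = Add(Mul(5, Rational(-1, 3)), 1) = Add(Rational(-5, 3), 1) = Rational(-2, 3))
Add(Function('g')(Function('v')(5, 4), 12), Mul(Pow(Add(42, Mul(Add(23, 57), Pow(Add(7, 23), -1))), -1), -22)) = Add(Rational(-2, 3), Mul(Pow(Add(42, Mul(Add(23, 57), Pow(Add(7, 23), -1))), -1), -22)) = Add(Rational(-2, 3), Mul(Pow(Add(42, Mul(80, Pow(30, -1))), -1), -22)) = Add(Rational(-2, 3), Mul(Pow(Add(42, Mul(80, Rational(1, 30))), -1), -22)) = Add(Rational(-2, 3), Mul(Pow(Add(42, Rational(8, 3)), -1), -22)) = Add(Rational(-2, 3), Mul(Pow(Rational(134, 3), -1), -22)) = Add(Rational(-2, 3), Mul(Rational(3, 134), -22)) = Add(Rational(-2, 3), Rational(-33, 67)) = Rational(-233, 201)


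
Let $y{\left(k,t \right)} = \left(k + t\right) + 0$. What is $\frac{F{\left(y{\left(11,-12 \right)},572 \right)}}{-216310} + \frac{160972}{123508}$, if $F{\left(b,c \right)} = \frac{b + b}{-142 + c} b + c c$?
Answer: $- \frac{42923127721}{205140833150} \approx -0.20924$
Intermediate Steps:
$y{\left(k,t \right)} = k + t$
$F{\left(b,c \right)} = c^{2} + \frac{2 b^{2}}{-142 + c}$ ($F{\left(b,c \right)} = \frac{2 b}{-142 + c} b + c^{2} = \frac{2 b^{2}}{-142 + c} + c^{2} = c^{2} + \frac{2 b^{2}}{-142 + c}$)
$\frac{F{\left(y{\left(11,-12 \right)},572 \right)}}{-216310} + \frac{160972}{123508} = \frac{\frac{1}{-142 + 572} \left(572^{3} - 142 \cdot 572^{2} + 2 \left(11 - 12\right)^{2}\right)}{-216310} + \frac{160972}{123508} = \frac{187149248 - 46460128 + 2 \left(-1\right)^{2}}{430} \left(- \frac{1}{216310}\right) + 160972 \cdot \frac{1}{123508} = \frac{187149248 - 46460128 + 2 \cdot 1}{430} \left(- \frac{1}{216310}\right) + \frac{5749}{4411} = \frac{187149248 - 46460128 + 2}{430} \left(- \frac{1}{216310}\right) + \frac{5749}{4411} = \frac{1}{430} \cdot 140689122 \left(- \frac{1}{216310}\right) + \frac{5749}{4411} = \frac{70344561}{215} \left(- \frac{1}{216310}\right) + \frac{5749}{4411} = - \frac{70344561}{46506650} + \frac{5749}{4411} = - \frac{42923127721}{205140833150}$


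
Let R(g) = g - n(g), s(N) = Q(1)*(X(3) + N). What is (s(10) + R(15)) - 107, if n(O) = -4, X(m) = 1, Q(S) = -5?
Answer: -143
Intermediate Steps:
s(N) = -5 - 5*N (s(N) = -5*(1 + N) = -5 - 5*N)
R(g) = 4 + g (R(g) = g - 1*(-4) = g + 4 = 4 + g)
(s(10) + R(15)) - 107 = ((-5 - 5*10) + (4 + 15)) - 107 = ((-5 - 50) + 19) - 107 = (-55 + 19) - 107 = -36 - 107 = -143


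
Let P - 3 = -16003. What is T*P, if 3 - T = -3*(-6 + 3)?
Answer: 96000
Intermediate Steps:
P = -16000 (P = 3 - 16003 = -16000)
T = -6 (T = 3 - (-3)*(-6 + 3) = 3 - (-3)*(-3) = 3 - 1*9 = 3 - 9 = -6)
T*P = -6*(-16000) = 96000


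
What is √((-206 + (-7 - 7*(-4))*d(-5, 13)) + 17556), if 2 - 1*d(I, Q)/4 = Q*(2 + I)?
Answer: √20794 ≈ 144.20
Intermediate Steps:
d(I, Q) = 8 - 4*Q*(2 + I)
√((-206 + (-7 - 7*(-4))*d(-5, 13)) + 17556) = √((-206 + (-7 - 7*(-4))*(8 - 8*13 - 4*(-5)*13)) + 17556) = √((-206 + (-7 + 28)*(8 - 104 + 260)) + 17556) = √((-206 + 21*164) + 17556) = √((-206 + 3444) + 17556) = √(3238 + 17556) = √20794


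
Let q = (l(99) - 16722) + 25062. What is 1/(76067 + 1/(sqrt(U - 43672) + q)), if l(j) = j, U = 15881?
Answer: 5419356302743/412234176522681195 + I*sqrt(27791)/412234176522681195 ≈ 1.3146e-5 + 4.044e-16*I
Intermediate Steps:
q = 8439 (q = (99 - 16722) + 25062 = -16623 + 25062 = 8439)
1/(76067 + 1/(sqrt(U - 43672) + q)) = 1/(76067 + 1/(sqrt(15881 - 43672) + 8439)) = 1/(76067 + 1/(sqrt(-27791) + 8439)) = 1/(76067 + 1/(I*sqrt(27791) + 8439)) = 1/(76067 + 1/(8439 + I*sqrt(27791)))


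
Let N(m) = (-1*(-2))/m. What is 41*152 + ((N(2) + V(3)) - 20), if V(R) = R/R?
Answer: 6214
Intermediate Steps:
N(m) = 2/m
V(R) = 1
41*152 + ((N(2) + V(3)) - 20) = 41*152 + ((2/2 + 1) - 20) = 6232 + ((2*(½) + 1) - 20) = 6232 + ((1 + 1) - 20) = 6232 + (2 - 20) = 6232 - 18 = 6214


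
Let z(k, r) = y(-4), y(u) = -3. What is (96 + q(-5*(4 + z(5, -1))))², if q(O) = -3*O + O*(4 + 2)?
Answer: 6561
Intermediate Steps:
z(k, r) = -3
q(O) = 3*O (q(O) = -3*O + O*6 = -3*O + 6*O = 3*O)
(96 + q(-5*(4 + z(5, -1))))² = (96 + 3*(-5*(4 - 3)))² = (96 + 3*(-5*1))² = (96 + 3*(-5))² = (96 - 15)² = 81² = 6561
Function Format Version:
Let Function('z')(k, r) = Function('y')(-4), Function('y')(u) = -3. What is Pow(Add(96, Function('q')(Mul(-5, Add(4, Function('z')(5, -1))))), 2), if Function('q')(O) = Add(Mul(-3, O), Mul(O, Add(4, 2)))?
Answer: 6561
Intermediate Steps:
Function('z')(k, r) = -3
Function('q')(O) = Mul(3, O) (Function('q')(O) = Add(Mul(-3, O), Mul(O, 6)) = Add(Mul(-3, O), Mul(6, O)) = Mul(3, O))
Pow(Add(96, Function('q')(Mul(-5, Add(4, Function('z')(5, -1))))), 2) = Pow(Add(96, Mul(3, Mul(-5, Add(4, -3)))), 2) = Pow(Add(96, Mul(3, Mul(-5, 1))), 2) = Pow(Add(96, Mul(3, -5)), 2) = Pow(Add(96, -15), 2) = Pow(81, 2) = 6561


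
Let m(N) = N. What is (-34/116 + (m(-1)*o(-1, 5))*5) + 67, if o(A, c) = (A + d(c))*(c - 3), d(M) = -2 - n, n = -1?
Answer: 5029/58 ≈ 86.707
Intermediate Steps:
d(M) = -1 (d(M) = -2 - 1*(-1) = -2 + 1 = -1)
o(A, c) = (-1 + A)*(-3 + c) (o(A, c) = (A - 1)*(c - 3) = (-1 + A)*(-3 + c))
(-34/116 + (m(-1)*o(-1, 5))*5) + 67 = (-34/116 - (3 - 1*5 - 3*(-1) - 1*5)*5) + 67 = (-34*1/116 - (3 - 5 + 3 - 5)*5) + 67 = (-17/58 - 1*(-4)*5) + 67 = (-17/58 + 4*5) + 67 = (-17/58 + 20) + 67 = 1143/58 + 67 = 5029/58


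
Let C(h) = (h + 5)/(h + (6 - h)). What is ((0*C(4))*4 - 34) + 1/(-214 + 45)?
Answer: -5747/169 ≈ -34.006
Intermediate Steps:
C(h) = ⅚ + h/6 (C(h) = (5 + h)/6 = (5 + h)*(⅙) = ⅚ + h/6)
((0*C(4))*4 - 34) + 1/(-214 + 45) = ((0*(⅚ + (⅙)*4))*4 - 34) + 1/(-214 + 45) = ((0*(⅚ + ⅔))*4 - 34) + 1/(-169) = ((0*(3/2))*4 - 34) - 1/169 = (0*4 - 34) - 1/169 = (0 - 34) - 1/169 = -34 - 1/169 = -5747/169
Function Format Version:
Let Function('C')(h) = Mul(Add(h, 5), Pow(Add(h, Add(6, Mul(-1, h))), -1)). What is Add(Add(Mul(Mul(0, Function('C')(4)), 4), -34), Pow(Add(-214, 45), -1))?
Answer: Rational(-5747, 169) ≈ -34.006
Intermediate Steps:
Function('C')(h) = Add(Rational(5, 6), Mul(Rational(1, 6), h)) (Function('C')(h) = Mul(Add(5, h), Pow(6, -1)) = Mul(Add(5, h), Rational(1, 6)) = Add(Rational(5, 6), Mul(Rational(1, 6), h)))
Add(Add(Mul(Mul(0, Function('C')(4)), 4), -34), Pow(Add(-214, 45), -1)) = Add(Add(Mul(Mul(0, Add(Rational(5, 6), Mul(Rational(1, 6), 4))), 4), -34), Pow(Add(-214, 45), -1)) = Add(Add(Mul(Mul(0, Add(Rational(5, 6), Rational(2, 3))), 4), -34), Pow(-169, -1)) = Add(Add(Mul(Mul(0, Rational(3, 2)), 4), -34), Rational(-1, 169)) = Add(Add(Mul(0, 4), -34), Rational(-1, 169)) = Add(Add(0, -34), Rational(-1, 169)) = Add(-34, Rational(-1, 169)) = Rational(-5747, 169)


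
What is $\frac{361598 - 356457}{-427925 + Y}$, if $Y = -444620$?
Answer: $- \frac{5141}{872545} \approx -0.005892$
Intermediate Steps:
$\frac{361598 - 356457}{-427925 + Y} = \frac{361598 - 356457}{-427925 - 444620} = \frac{5141}{-872545} = 5141 \left(- \frac{1}{872545}\right) = - \frac{5141}{872545}$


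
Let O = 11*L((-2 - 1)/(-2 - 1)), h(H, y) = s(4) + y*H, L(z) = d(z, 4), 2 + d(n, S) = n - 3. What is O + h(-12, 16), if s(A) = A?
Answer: -232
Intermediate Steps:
d(n, S) = -5 + n (d(n, S) = -2 + (n - 3) = -2 + (-3 + n) = -5 + n)
L(z) = -5 + z
h(H, y) = 4 + H*y (h(H, y) = 4 + y*H = 4 + H*y)
O = -44 (O = 11*(-5 + (-2 - 1)/(-2 - 1)) = 11*(-5 - 3/(-3)) = 11*(-5 - 3*(-1/3)) = 11*(-5 + 1) = 11*(-4) = -44)
O + h(-12, 16) = -44 + (4 - 12*16) = -44 + (4 - 192) = -44 - 188 = -232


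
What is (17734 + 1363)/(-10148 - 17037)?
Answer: -19097/27185 ≈ -0.70248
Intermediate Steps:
(17734 + 1363)/(-10148 - 17037) = 19097/(-27185) = 19097*(-1/27185) = -19097/27185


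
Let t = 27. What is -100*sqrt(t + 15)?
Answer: -100*sqrt(42) ≈ -648.07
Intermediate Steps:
-100*sqrt(t + 15) = -100*sqrt(27 + 15) = -100*sqrt(42)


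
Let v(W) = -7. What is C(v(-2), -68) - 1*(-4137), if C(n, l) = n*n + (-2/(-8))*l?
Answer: 4169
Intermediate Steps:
C(n, l) = n² + l/4 (C(n, l) = n² + (-2*(-⅛))*l = n² + l/4)
C(v(-2), -68) - 1*(-4137) = ((-7)² + (¼)*(-68)) - 1*(-4137) = (49 - 17) + 4137 = 32 + 4137 = 4169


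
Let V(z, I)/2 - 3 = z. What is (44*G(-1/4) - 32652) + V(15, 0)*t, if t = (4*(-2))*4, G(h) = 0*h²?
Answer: -33804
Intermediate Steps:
G(h) = 0
V(z, I) = 6 + 2*z
t = -32 (t = -8*4 = -32)
(44*G(-1/4) - 32652) + V(15, 0)*t = (44*0 - 32652) + (6 + 2*15)*(-32) = (0 - 32652) + (6 + 30)*(-32) = -32652 + 36*(-32) = -32652 - 1152 = -33804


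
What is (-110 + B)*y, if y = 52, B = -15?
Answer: -6500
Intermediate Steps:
(-110 + B)*y = (-110 - 15)*52 = -125*52 = -6500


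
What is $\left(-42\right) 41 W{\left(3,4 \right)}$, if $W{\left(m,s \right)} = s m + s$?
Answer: $-27552$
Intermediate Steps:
$W{\left(m,s \right)} = s + m s$ ($W{\left(m,s \right)} = m s + s = s + m s$)
$\left(-42\right) 41 W{\left(3,4 \right)} = \left(-42\right) 41 \cdot 4 \left(1 + 3\right) = - 1722 \cdot 4 \cdot 4 = \left(-1722\right) 16 = -27552$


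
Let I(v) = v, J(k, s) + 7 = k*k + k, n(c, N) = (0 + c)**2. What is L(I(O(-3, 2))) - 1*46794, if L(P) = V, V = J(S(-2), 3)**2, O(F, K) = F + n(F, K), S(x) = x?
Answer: -46769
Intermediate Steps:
n(c, N) = c**2
J(k, s) = -7 + k + k**2 (J(k, s) = -7 + (k*k + k) = -7 + (k**2 + k) = -7 + (k + k**2) = -7 + k + k**2)
O(F, K) = F + F**2
V = 25 (V = (-7 - 2 + (-2)**2)**2 = (-7 - 2 + 4)**2 = (-5)**2 = 25)
L(P) = 25
L(I(O(-3, 2))) - 1*46794 = 25 - 1*46794 = 25 - 46794 = -46769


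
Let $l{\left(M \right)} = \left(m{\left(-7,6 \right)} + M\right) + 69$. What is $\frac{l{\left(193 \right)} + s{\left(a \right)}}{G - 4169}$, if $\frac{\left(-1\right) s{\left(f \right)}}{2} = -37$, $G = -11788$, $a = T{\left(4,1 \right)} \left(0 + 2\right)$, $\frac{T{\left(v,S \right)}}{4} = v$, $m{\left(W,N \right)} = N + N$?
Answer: $- \frac{116}{5319} \approx -0.021809$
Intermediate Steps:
$m{\left(W,N \right)} = 2 N$
$T{\left(v,S \right)} = 4 v$
$a = 32$ ($a = 4 \cdot 4 \left(0 + 2\right) = 16 \cdot 2 = 32$)
$l{\left(M \right)} = 81 + M$ ($l{\left(M \right)} = \left(2 \cdot 6 + M\right) + 69 = \left(12 + M\right) + 69 = 81 + M$)
$s{\left(f \right)} = 74$ ($s{\left(f \right)} = \left(-2\right) \left(-37\right) = 74$)
$\frac{l{\left(193 \right)} + s{\left(a \right)}}{G - 4169} = \frac{\left(81 + 193\right) + 74}{-11788 - 4169} = \frac{274 + 74}{-15957} = 348 \left(- \frac{1}{15957}\right) = - \frac{116}{5319}$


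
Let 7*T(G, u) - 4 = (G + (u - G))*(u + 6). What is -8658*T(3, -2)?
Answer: 34632/7 ≈ 4947.4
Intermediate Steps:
T(G, u) = 4/7 + u*(6 + u)/7 (T(G, u) = 4/7 + ((G + (u - G))*(u + 6))/7 = 4/7 + (u*(6 + u))/7 = 4/7 + u*(6 + u)/7)
-8658*T(3, -2) = -8658*(4/7 + (1/7)*(-2)**2 + (6/7)*(-2)) = -8658*(4/7 + (1/7)*4 - 12/7) = -8658*(4/7 + 4/7 - 12/7) = -8658*(-4/7) = 34632/7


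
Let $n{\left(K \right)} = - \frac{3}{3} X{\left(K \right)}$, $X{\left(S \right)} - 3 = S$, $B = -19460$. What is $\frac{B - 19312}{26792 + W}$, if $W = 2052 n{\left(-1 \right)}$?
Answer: $- \frac{9693}{5672} \approx -1.7089$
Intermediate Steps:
$X{\left(S \right)} = 3 + S$
$n{\left(K \right)} = -3 - K$ ($n{\left(K \right)} = - \frac{3}{3} \left(3 + K\right) = \left(-3\right) \frac{1}{3} \left(3 + K\right) = - (3 + K) = -3 - K$)
$W = -4104$ ($W = 2052 \left(-3 - -1\right) = 2052 \left(-3 + 1\right) = 2052 \left(-2\right) = -4104$)
$\frac{B - 19312}{26792 + W} = \frac{-19460 - 19312}{26792 - 4104} = - \frac{38772}{22688} = \left(-38772\right) \frac{1}{22688} = - \frac{9693}{5672}$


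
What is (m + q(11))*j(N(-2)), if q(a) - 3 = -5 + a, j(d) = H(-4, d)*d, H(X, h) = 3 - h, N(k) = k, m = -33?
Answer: 240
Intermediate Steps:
j(d) = d*(3 - d) (j(d) = (3 - d)*d = d*(3 - d))
q(a) = -2 + a (q(a) = 3 + (-5 + a) = -2 + a)
(m + q(11))*j(N(-2)) = (-33 + (-2 + 11))*(-2*(3 - 1*(-2))) = (-33 + 9)*(-2*(3 + 2)) = -(-48)*5 = -24*(-10) = 240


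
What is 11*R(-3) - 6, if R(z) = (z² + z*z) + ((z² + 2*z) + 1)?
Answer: 236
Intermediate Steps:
R(z) = 1 + 2*z + 3*z² (R(z) = (z² + z²) + (1 + z² + 2*z) = 2*z² + (1 + z² + 2*z) = 1 + 2*z + 3*z²)
11*R(-3) - 6 = 11*(1 + 2*(-3) + 3*(-3)²) - 6 = 11*(1 - 6 + 3*9) - 6 = 11*(1 - 6 + 27) - 6 = 11*22 - 6 = 242 - 6 = 236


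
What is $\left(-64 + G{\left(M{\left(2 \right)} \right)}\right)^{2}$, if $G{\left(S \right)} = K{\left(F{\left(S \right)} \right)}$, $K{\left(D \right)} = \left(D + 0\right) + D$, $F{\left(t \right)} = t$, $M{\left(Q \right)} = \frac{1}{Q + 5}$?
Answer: $\frac{198916}{49} \approx 4059.5$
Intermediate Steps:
$M{\left(Q \right)} = \frac{1}{5 + Q}$
$K{\left(D \right)} = 2 D$ ($K{\left(D \right)} = D + D = 2 D$)
$G{\left(S \right)} = 2 S$
$\left(-64 + G{\left(M{\left(2 \right)} \right)}\right)^{2} = \left(-64 + \frac{2}{5 + 2}\right)^{2} = \left(-64 + \frac{2}{7}\right)^{2} = \left(- \frac{446}{7}\right)^{2} = \frac{198916}{49}$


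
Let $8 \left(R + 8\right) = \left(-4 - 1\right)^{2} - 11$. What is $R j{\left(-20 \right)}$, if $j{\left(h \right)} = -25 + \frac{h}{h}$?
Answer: $150$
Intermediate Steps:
$j{\left(h \right)} = -24$ ($j{\left(h \right)} = -25 + 1 = -24$)
$R = - \frac{25}{4}$ ($R = -8 + \frac{\left(-4 - 1\right)^{2} - 11}{8} = -8 + \frac{\left(-5\right)^{2} - 11}{8} = -8 + \frac{25 - 11}{8} = -8 + \frac{1}{8} \cdot 14 = -8 + \frac{7}{4} = - \frac{25}{4} \approx -6.25$)
$R j{\left(-20 \right)} = \left(- \frac{25}{4}\right) \left(-24\right) = 150$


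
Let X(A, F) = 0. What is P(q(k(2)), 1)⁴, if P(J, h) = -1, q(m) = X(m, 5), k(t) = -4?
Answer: 1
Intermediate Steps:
q(m) = 0
P(q(k(2)), 1)⁴ = (-1)⁴ = 1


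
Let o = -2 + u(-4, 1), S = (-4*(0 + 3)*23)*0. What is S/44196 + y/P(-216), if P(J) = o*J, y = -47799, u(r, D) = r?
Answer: -5311/144 ≈ -36.882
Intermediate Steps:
S = 0 (S = (-4*3*23)*0 = -12*23*0 = -276*0 = 0)
o = -6 (o = -2 - 4 = -6)
P(J) = -6*J
S/44196 + y/P(-216) = 0/44196 - 47799/((-6*(-216))) = 0*(1/44196) - 47799/1296 = 0 - 47799*1/1296 = 0 - 5311/144 = -5311/144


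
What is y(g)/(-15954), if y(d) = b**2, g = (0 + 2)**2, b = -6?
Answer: -6/2659 ≈ -0.0022565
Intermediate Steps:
g = 4 (g = 2**2 = 4)
y(d) = 36 (y(d) = (-6)**2 = 36)
y(g)/(-15954) = 36/(-15954) = 36*(-1/15954) = -6/2659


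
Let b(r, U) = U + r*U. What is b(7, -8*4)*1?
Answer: -256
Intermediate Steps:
b(r, U) = U + U*r
b(7, -8*4)*1 = ((-8*4)*(1 + 7))*1 = -32*8*1 = -256*1 = -256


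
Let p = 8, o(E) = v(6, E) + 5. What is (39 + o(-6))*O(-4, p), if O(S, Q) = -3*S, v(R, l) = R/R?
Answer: 540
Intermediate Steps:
v(R, l) = 1
o(E) = 6 (o(E) = 1 + 5 = 6)
(39 + o(-6))*O(-4, p) = (39 + 6)*(-3*(-4)) = 45*12 = 540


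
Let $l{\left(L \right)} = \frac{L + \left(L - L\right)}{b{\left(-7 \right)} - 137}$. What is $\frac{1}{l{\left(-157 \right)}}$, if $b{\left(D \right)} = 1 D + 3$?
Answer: $\frac{141}{157} \approx 0.89809$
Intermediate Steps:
$b{\left(D \right)} = 3 + D$ ($b{\left(D \right)} = D + 3 = 3 + D$)
$l{\left(L \right)} = - \frac{L}{141}$ ($l{\left(L \right)} = \frac{L + \left(L - L\right)}{\left(3 - 7\right) - 137} = \frac{L + 0}{-4 - 137} = \frac{L}{-141} = L \left(- \frac{1}{141}\right) = - \frac{L}{141}$)
$\frac{1}{l{\left(-157 \right)}} = \frac{1}{\left(- \frac{1}{141}\right) \left(-157\right)} = \frac{1}{\frac{157}{141}} = \frac{141}{157}$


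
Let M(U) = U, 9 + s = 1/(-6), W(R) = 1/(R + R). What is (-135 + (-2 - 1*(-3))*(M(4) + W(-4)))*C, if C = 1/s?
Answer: 3147/220 ≈ 14.305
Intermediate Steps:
W(R) = 1/(2*R)
s = -55/6 (s = -9 + 1/(-6) = -9 - ⅙ = -55/6 ≈ -9.1667)
C = -6/55 (C = 1/(-55/6) = -6/55 ≈ -0.10909)
(-135 + (-2 - 1*(-3))*(M(4) + W(-4)))*C = (-135 + (-2 - 1*(-3))*(4 + (½)/(-4)))*(-6/55) = (-135 + (-2 + 3)*(4 + (½)*(-¼)))*(-6/55) = (-135 + 1*(4 - ⅛))*(-6/55) = (-135 + 1*(31/8))*(-6/55) = (-135 + 31/8)*(-6/55) = -1049/8*(-6/55) = 3147/220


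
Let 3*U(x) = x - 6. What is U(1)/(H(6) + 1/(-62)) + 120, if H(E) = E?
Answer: 133250/1113 ≈ 119.72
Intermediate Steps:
U(x) = -2 + x/3 (U(x) = (x - 6)/3 = (-6 + x)/3 = -2 + x/3)
U(1)/(H(6) + 1/(-62)) + 120 = (-2 + (⅓)*1)/(6 + 1/(-62)) + 120 = (-2 + ⅓)/(6 - 1/62) + 120 = -5/(3*371/62) + 120 = -5/3*62/371 + 120 = -310/1113 + 120 = 133250/1113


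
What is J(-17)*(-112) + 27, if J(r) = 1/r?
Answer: 571/17 ≈ 33.588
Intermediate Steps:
J(-17)*(-112) + 27 = -112/(-17) + 27 = -1/17*(-112) + 27 = 112/17 + 27 = 571/17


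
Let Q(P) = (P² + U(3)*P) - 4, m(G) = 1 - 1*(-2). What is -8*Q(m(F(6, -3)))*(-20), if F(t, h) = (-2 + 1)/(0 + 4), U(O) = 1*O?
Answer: 2240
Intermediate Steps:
U(O) = O
F(t, h) = -¼ (F(t, h) = -1/4 = -1*¼ = -¼)
m(G) = 3 (m(G) = 1 + 2 = 3)
Q(P) = -4 + P² + 3*P (Q(P) = (P² + 3*P) - 4 = -4 + P² + 3*P)
-8*Q(m(F(6, -3)))*(-20) = -8*(-4 + 3² + 3*3)*(-20) = -8*(-4 + 9 + 9)*(-20) = -8*14*(-20) = -112*(-20) = 2240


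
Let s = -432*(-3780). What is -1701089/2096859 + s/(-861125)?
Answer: -51462496187/19006923225 ≈ -2.7076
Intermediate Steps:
s = 1632960
-1701089/2096859 + s/(-861125) = -1701089/2096859 + 1632960/(-861125) = -1701089*1/2096859 + 1632960*(-1/861125) = -89531/110361 - 326592/172225 = -51462496187/19006923225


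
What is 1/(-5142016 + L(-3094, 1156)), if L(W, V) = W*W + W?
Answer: 1/4427726 ≈ 2.2585e-7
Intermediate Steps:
L(W, V) = W + W**2 (L(W, V) = W**2 + W = W + W**2)
1/(-5142016 + L(-3094, 1156)) = 1/(-5142016 - 3094*(1 - 3094)) = 1/(-5142016 - 3094*(-3093)) = 1/(-5142016 + 9569742) = 1/4427726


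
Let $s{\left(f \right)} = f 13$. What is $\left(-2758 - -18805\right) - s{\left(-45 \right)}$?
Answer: $16632$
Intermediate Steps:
$s{\left(f \right)} = 13 f$
$\left(-2758 - -18805\right) - s{\left(-45 \right)} = \left(-2758 - -18805\right) - 13 \left(-45\right) = \left(-2758 + 18805\right) - -585 = 16047 + 585 = 16632$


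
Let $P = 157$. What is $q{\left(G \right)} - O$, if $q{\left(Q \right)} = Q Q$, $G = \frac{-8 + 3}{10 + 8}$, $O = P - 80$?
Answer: $- \frac{24923}{324} \approx -76.923$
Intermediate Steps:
$O = 77$ ($O = 157 - 80 = 77$)
$G = - \frac{5}{18} \approx -0.27778$
$q{\left(Q \right)} = Q^{2}$
$q{\left(G \right)} - O = \left(- \frac{5}{18}\right)^{2} - 77 = \frac{25}{324} - 77 = - \frac{24923}{324}$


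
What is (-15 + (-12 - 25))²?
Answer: 2704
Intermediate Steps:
(-15 + (-12 - 25))² = (-15 - 37)² = (-52)² = 2704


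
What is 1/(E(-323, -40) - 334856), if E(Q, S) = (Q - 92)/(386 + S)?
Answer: -346/115860591 ≈ -2.9863e-6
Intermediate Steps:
E(Q, S) = (-92 + Q)/(386 + S)
1/(E(-323, -40) - 334856) = 1/((-92 - 323)/(386 - 40) - 334856) = 1/(-415/346 - 334856) = 1/(-115860591/346) = -346/115860591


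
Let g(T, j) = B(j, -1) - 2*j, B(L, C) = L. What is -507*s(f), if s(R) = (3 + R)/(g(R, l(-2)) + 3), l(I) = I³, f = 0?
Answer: -1521/11 ≈ -138.27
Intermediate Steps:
g(T, j) = -j (g(T, j) = j - 2*j = -j)
s(R) = 3/11 + R/11 (s(R) = (3 + R)/(-1*(-2)³ + 3) = (3 + R)/(-1*(-8) + 3) = (3 + R)/(8 + 3) = (3 + R)/11 = (3 + R)*(1/11) = 3/11 + R/11)
-507*s(f) = -507*(3/11 + (1/11)*0) = -507*(3/11 + 0) = -507*3/11 = -1521/11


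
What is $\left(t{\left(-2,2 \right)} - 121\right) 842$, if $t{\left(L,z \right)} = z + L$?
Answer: $-101882$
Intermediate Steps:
$t{\left(L,z \right)} = L + z$
$\left(t{\left(-2,2 \right)} - 121\right) 842 = \left(\left(-2 + 2\right) - 121\right) 842 = \left(0 - 121\right) 842 = \left(-121\right) 842 = -101882$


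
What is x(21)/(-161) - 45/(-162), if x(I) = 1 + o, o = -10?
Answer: 967/2898 ≈ 0.33368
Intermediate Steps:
x(I) = -9 (x(I) = 1 - 10 = -9)
x(21)/(-161) - 45/(-162) = -9/(-161) - 45/(-162) = -9*(-1/161) - 45*(-1/162) = 9/161 + 5/18 = 967/2898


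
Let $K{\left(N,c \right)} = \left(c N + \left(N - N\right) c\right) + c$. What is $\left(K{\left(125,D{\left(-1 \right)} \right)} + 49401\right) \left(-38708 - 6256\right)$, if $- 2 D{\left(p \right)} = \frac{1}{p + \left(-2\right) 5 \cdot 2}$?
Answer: $-2221401456$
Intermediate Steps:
$D{\left(p \right)} = - \frac{1}{2 \left(-20 + p\right)}$ ($D{\left(p \right)} = - \frac{1}{2 \left(p + \left(-2\right) 5 \cdot 2\right)} = - \frac{1}{2 \left(p - 20\right)} = - \frac{1}{2 \left(-20 + p\right)}$)
$K{\left(N,c \right)} = c + N c$ ($K{\left(N,c \right)} = \left(N c + 0 c\right) + c = \left(N c + 0\right) + c = N c + c = c + N c$)
$\left(K{\left(125,D{\left(-1 \right)} \right)} + 49401\right) \left(-38708 - 6256\right) = \left(- \frac{1}{-40 + 2 \left(-1\right)} \left(1 + 125\right) + 49401\right) \left(-38708 - 6256\right) = \left(- \frac{1}{-40 - 2} \cdot 126 + 49401\right) \left(-44964\right) = \left(- \frac{1}{-42} \cdot 126 + 49401\right) \left(-44964\right) = \left(\left(-1\right) \left(- \frac{1}{42}\right) 126 + 49401\right) \left(-44964\right) = \left(\frac{1}{42} \cdot 126 + 49401\right) \left(-44964\right) = \left(3 + 49401\right) \left(-44964\right) = 49404 \left(-44964\right) = -2221401456$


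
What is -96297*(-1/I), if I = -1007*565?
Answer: -96297/568955 ≈ -0.16925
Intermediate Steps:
I = -568955
-96297*(-1/I) = -96297/((-1*(-568955))) = -96297/568955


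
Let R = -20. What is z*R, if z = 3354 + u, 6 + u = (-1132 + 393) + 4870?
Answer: -149580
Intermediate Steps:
u = 4125 (u = -6 + ((-1132 + 393) + 4870) = -6 + (-739 + 4870) = -6 + 4131 = 4125)
z = 7479 (z = 3354 + 4125 = 7479)
z*R = 7479*(-20) = -149580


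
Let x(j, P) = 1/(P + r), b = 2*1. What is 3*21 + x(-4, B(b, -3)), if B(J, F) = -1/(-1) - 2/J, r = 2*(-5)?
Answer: 629/10 ≈ 62.900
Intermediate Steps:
r = -10
b = 2
B(J, F) = 1 - 2/J (B(J, F) = -1*(-1) - 2/J = 1 - 2/J)
x(j, P) = 1/(-10 + P) (x(j, P) = 1/(P - 10) = 1/(-10 + P))
3*21 + x(-4, B(b, -3)) = 3*21 + 1/(-10 + (-2 + 2)/2) = 63 + 1/(-10 + (1/2)*0) = 63 + 1/(-10 + 0) = 63 + 1/(-10) = 63 - 1/10 = 629/10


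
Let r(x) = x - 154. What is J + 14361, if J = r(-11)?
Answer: 14196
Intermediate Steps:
r(x) = -154 + x
J = -165 (J = -154 - 11 = -165)
J + 14361 = -165 + 14361 = 14196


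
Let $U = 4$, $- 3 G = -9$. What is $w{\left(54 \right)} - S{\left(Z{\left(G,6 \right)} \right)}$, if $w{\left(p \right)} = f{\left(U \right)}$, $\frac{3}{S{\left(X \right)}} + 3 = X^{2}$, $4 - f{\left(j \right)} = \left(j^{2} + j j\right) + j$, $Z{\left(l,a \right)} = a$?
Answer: $- \frac{353}{11} \approx -32.091$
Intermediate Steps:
$G = 3$ ($G = \left(- \frac{1}{3}\right) \left(-9\right) = 3$)
$f{\left(j \right)} = 4 - j - 2 j^{2}$ ($f{\left(j \right)} = 4 - \left(\left(j^{2} + j j\right) + j\right) = 4 - \left(\left(j^{2} + j^{2}\right) + j\right) = 4 - \left(2 j^{2} + j\right) = 4 - \left(j + 2 j^{2}\right) = 4 - j - 2 j^{2}$)
$S{\left(X \right)} = \frac{3}{-3 + X^{2}}$
$w{\left(p \right)} = -32$ ($w{\left(p \right)} = 4 - 4 - 2 \cdot 4^{2} = 4 - 4 - 32 = -32$)
$w{\left(54 \right)} - S{\left(Z{\left(G,6 \right)} \right)} = -32 - \frac{3}{-3 + 6^{2}} = -32 - \frac{3}{-3 + 36} = -32 - \frac{3}{33} = -32 - 3 \cdot \frac{1}{33} = -32 - \frac{1}{11} = - \frac{353}{11}$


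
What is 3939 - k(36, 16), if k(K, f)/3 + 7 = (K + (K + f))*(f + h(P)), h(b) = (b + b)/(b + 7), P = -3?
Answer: 132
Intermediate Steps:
h(b) = 2*b/(7 + b) (h(b) = (2*b)/(7 + b) = 2*b/(7 + b))
k(K, f) = -21 + 3*(-3/2 + f)*(f + 2*K) (k(K, f) = -21 + 3*((K + (K + f))*(f + 2*(-3)/(7 - 3))) = -21 + 3*((f + 2*K)*(f + 2*(-3)/4)) = -21 + 3*((f + 2*K)*(f + 2*(-3)*(¼))) = -21 + 3*((f + 2*K)*(f - 3/2)) = -21 + 3*((f + 2*K)*(-3/2 + f)) = -21 + 3*((-3/2 + f)*(f + 2*K)) = -21 + 3*(-3/2 + f)*(f + 2*K))
3939 - k(36, 16) = 3939 - (-21 - 9*36 + 3*16² - 9/2*16 + 6*36*16) = 3939 - (-21 - 324 + 3*256 - 72 + 3456) = 3939 - (-21 - 324 + 768 - 72 + 3456) = 3939 - 1*3807 = 3939 - 3807 = 132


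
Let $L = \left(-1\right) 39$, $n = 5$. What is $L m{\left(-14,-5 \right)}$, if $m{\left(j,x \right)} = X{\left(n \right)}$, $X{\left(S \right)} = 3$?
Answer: $-117$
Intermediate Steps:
$m{\left(j,x \right)} = 3$
$L = -39$
$L m{\left(-14,-5 \right)} = \left(-39\right) 3 = -117$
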